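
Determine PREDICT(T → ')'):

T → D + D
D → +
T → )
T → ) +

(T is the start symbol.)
{ ')' }

PREDICT(T → ')') = (FIRST(RHS) \ {ε}) ∪ (FOLLOW(T) if ε ∈ FIRST(RHS), i.e. RHS ⇒* ε)
FIRST(')') = { ')' }
ε ∉ FIRST(')'), so FOLLOW(T) is not added.
PREDICT(T → ')') = { ')' }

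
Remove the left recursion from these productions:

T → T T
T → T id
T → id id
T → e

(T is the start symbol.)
T → id id T'
T → e T'
T' → T T'
T' → id T'
T' → ε

T is directly left-recursive. The standard transformation for
  A → A α₁ | ... | A α_m | β₁ | ... | β_n
is
  A  → β₁ A' | ... | β_n A'
  A' → α₁ A' | ... | α_m A' | ε

T → id id becomes T → id id T'
T → e becomes T → e T'
T → T T becomes T' → T T'
T → T id becomes T' → id T'
Add T' → ε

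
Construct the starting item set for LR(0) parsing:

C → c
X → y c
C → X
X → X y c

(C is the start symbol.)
{ [C → . X], [C → . c], [C' → . C], [X → . X y c], [X → . y c] }

First, augment the grammar with C' → C
I₀ = CLOSURE({ [C' → . C] }):
  [C' → . C] has the dot before C: add [C → . c], [C → . X]
  [C → . X] has the dot before X: add [X → . y c], [X → . X y c]
No further items can be added.

I₀ = { [C → . X], [C → . c], [C' → . C], [X → . X y c], [X → . y c] }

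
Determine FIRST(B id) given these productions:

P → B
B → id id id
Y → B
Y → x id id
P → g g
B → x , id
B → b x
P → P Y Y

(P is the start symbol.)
FIRST sets of the non-terminals involved (from the grammar, by fixed-point iteration):
  FIRST(B) = { 'b', 'id', 'x' }

To compute FIRST(B id), process the symbols left to right:
Symbol B is a non-terminal. Add FIRST(B) \ {ε} = { 'b', 'id', 'x' }
B is not nullable (ε ∉ FIRST(B)), so stop here.
FIRST(B id) = { 'b', 'id', 'x' }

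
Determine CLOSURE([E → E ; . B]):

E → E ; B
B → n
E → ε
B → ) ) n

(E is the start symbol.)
{ [B → . ) ) n], [B → . n], [E → E ; . B] }

Start with: [E → E ; . B]
  [E → E ; . B] has the dot before B: add [B → . n], [B → . ) ) n]
No further items can be added.

CLOSURE = { [B → . ) ) n], [B → . n], [E → E ; . B] }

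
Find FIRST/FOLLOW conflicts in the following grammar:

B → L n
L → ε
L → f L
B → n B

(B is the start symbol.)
Nullable non-terminals: L.

L: nullable alternative(s) L → ε; FOLLOW(L) = { 'n' }
  L → ε: FIRST \ {ε} = { } — this is the only nullable alternative, skip
  L → f L: FIRST \ {ε} = { 'f' } — disjoint from FOLLOW(L)

B has no nullable alternative, so no FIRST/FOLLOW check is needed there.

No FIRST/FOLLOW conflicts found.

Answer: No FIRST/FOLLOW conflicts.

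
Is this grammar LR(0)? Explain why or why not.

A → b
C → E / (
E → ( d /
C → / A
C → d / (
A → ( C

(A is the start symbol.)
Yes, the grammar is LR(0)

A grammar is LR(0) if no state in the canonical LR(0) collection has:
  - both a shift item (dot before a terminal) and a complete item (shift-reduce conflict), or
  - two or more complete items (reduce-reduce conflict; the accept item [A' → A .] counts as a complete item here).

Augment with A' → A and build the canonical LR(0) collection (I0 = CLOSURE({[A' → . A]}), then GOTO on every symbol after a dot until no new states appear). It has 16 states:
  I0: { [A → . ( C], [A → . b], [A' → . A] }  — shift
  I1: { [A → ( . C], [C → . / A], [C → . E / (], [C → . d / (], [E → . ( d /] }  — shift
  I2: { [A' → A .] }  — accept
  I3: { [A → b .] }  — reduce
  I4: { [E → ( . d /] }  — shift
  I5: { [A → . ( C], [A → . b], [C → / . A] }  — shift
  I6: { [A → ( C .] }  — reduce
  I7: { [C → E . / (] }  — shift
  I8: { [C → d . / (] }  — shift
  I9: { [C → d / . (] }  — shift
  I10: { [C → d / ( .] }  — reduce
  I11: { [C → E / . (] }  — shift
  I12: { [C → E / ( .] }  — reduce
  I13: { [C → / A .] }  — reduce
  I14: { [E → ( d . /] }  — shift
  I15: { [E → ( d / .] }  — reduce

Every state is either a pure shift/goto state or contains exactly one complete item and nothing to shift — no conflicts. The grammar is LR(0).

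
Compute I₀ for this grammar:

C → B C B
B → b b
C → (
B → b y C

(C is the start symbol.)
{ [B → . b b], [B → . b y C], [C → . (], [C → . B C B], [C' → . C] }

First, augment the grammar with C' → C
I₀ = CLOSURE({ [C' → . C] }):
  [C' → . C] has the dot before C: add [C → . B C B], [C → . (]
  [C → . B C B] has the dot before B: add [B → . b b], [B → . b y C]
No further items can be added.

I₀ = { [B → . b b], [B → . b y C], [C → . (], [C → . B C B], [C' → . C] }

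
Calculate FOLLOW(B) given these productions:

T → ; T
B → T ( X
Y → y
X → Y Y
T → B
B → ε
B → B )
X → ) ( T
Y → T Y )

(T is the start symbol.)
In T → B: B is at the end, add FOLLOW(T)
In B → B ): B is followed by ')', add FIRST(')') \ {ε} = { ')' }

The FOLLOW sets referred to above (computed the same way, to a fixed point):
  FOLLOW(T) = { $, '(', ')', ';', 'y' }

Taking the union: FOLLOW(B) = { $, '(', ')', ';', 'y' }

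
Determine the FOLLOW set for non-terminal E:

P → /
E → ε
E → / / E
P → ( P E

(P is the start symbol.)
In E → / / E: E is at the end; this adds FOLLOW(E) to itself — nothing new
In P → ( P E: E is at the end, add FOLLOW(P)

The FOLLOW sets referred to above (computed the same way, to a fixed point):
  FOLLOW(P) = { $, '/' }

Taking the union: FOLLOW(E) = { $, '/' }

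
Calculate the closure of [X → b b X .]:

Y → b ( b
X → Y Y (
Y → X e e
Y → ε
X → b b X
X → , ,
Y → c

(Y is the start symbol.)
To compute CLOSURE, for each item [A → α.Bβ] where B is a non-terminal, add [B → .γ] for all productions B → γ; repeat for the newly added items until nothing changes.

Start with: [X → b b X .]
The dot is at the end, so nothing is added.

CLOSURE = { [X → b b X .] }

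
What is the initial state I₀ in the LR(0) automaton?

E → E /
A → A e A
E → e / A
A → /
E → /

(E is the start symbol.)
First, augment the grammar with E' → E
I₀ = CLOSURE({ [E' → . E] }):
  [E' → . E] has the dot before E: add [E → . E /], [E → . e / A], [E → . /]
No further items can be added.

I₀ = { [E → . /], [E → . E /], [E → . e / A], [E' → . E] }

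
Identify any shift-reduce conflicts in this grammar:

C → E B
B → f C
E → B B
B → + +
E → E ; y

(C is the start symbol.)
Augment with C' → C and build the canonical LR(0) collection (I0 = CLOSURE({[C' → . C]}), then GOTO on every symbol after a dot until no new states appear). It has 12 states:
  I0: { [B → . + +], [B → . f C], [C → . E B], [C' → . C], [E → . B B], [E → . E ; y] }  — shift
  I1: { [B → + . +] }  — shift
  I2: { [B → . + +], [B → . f C], [E → B . B] }  — shift
  I3: { [C' → C .] }  — accept
  I4: { [B → . + +], [B → . f C], [C → E . B], [E → E . ; y] }  — shift
  I5: { [B → . + +], [B → . f C], [B → f . C], [C → . E B], [E → . B B], [E → . E ; y] }  — shift
  I6: { [B → f C .] }  — reduce
  I7: { [E → E ; . y] }  — shift
  I8: { [C → E B .] }  — reduce
  I9: { [E → E ; y .] }  — reduce
  I10: { [E → B B .] }  — reduce
  I11: { [B → + + .] }  — reduce

No state contains both a complete item and a shift item.

Answer: No shift-reduce conflicts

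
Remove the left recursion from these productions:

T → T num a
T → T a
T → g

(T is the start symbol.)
T → g T'
T' → num a T'
T' → a T'
T' → ε

T is directly left-recursive. The standard transformation for
  A → A α₁ | ... | A α_m | β₁ | ... | β_n
is
  A  → β₁ A' | ... | β_n A'
  A' → α₁ A' | ... | α_m A' | ε

T → g becomes T → g T'
T → T num a becomes T' → num a T'
T → T a becomes T' → a T'
Add T' → ε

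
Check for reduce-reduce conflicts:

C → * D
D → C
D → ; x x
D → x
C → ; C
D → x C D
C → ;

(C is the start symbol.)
No reduce-reduce conflicts

Augment with C' → C and build the canonical LR(0) collection (I0 = CLOSURE({[C' → . C]}), then GOTO on every symbol after a dot until no new states appear). It has 13 states:
  I0: { [C → . * D], [C → . ; C], [C → . ;], [C' → . C] }  — shift
  I1: { [C → * . D], [C → . * D], [C → . ; C], [C → . ;], [D → . ; x x], [D → . C], [D → . x C D], [D → . x] }  — shift
  I2: { [C → . * D], [C → . ; C], [C → . ;], [C → ; . C], [C → ; .] }  — shift, reduce
  I3: { [C' → C .] }  — accept
  I4: { [C → ; C .] }  — reduce
  I5: { [C → . * D], [C → . ; C], [C → . ;], [C → ; . C], [C → ; .], [D → ; . x x] }  — shift, reduce
  I6: { [D → C .] }  — reduce
  I7: { [C → * D .] }  — reduce
  I8: { [C → . * D], [C → . ; C], [C → . ;], [D → x . C D], [D → x .] }  — shift, reduce
  I9: { [C → . * D], [C → . ; C], [C → . ;], [D → . ; x x], [D → . C], [D → . x C D], [D → . x], [D → x C . D] }  — shift
  I10: { [D → x C D .] }  — reduce
  I11: { [D → ; x . x] }  — shift
  I12: { [D → ; x x .] }  — reduce

No state contains more than one complete item.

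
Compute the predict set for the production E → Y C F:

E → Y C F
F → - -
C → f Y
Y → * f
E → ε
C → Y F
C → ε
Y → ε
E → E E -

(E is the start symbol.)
{ '*', '-', 'f' }

PREDICT(E → Y C F) = (FIRST(RHS) \ {ε}) ∪ (FOLLOW(E) if ε ∈ FIRST(RHS), i.e. RHS ⇒* ε)
FIRST(Y) = { '*', ε }
FIRST(C) = { '*', '-', 'f', ε }
FIRST(F) = { '-' }
FIRST(Y C F) = { '*', '-', 'f' }
ε ∉ FIRST(Y C F), so FOLLOW(E) is not added.
PREDICT(E → Y C F) = { '*', '-', 'f' }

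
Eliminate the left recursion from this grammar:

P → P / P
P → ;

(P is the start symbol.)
P → ; P'
P' → / P P'
P' → ε

P is directly left-recursive. The standard transformation for
  A → A α₁ | ... | A α_m | β₁ | ... | β_n
is
  A  → β₁ A' | ... | β_n A'
  A' → α₁ A' | ... | α_m A' | ε

P → ; becomes P → ; P'
P → P / P becomes P' → / P P'
Add P' → ε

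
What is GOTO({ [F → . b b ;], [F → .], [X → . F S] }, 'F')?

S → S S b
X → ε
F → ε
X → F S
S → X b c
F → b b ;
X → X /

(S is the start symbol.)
GOTO(I, 'F') = CLOSURE({ [A → αX.β] : [A → α.Xβ] ∈ I, X = 'F' })

Items with dot before 'F', with the dot advanced:
  [X → . F S] → [X → F . S]
Closure of the advanced items:
  [X → F . S] has the dot before S: add [S → . S S b], [S → . X b c]
  [S → . X b c] has the dot before X: add [X → .], [X → . F S], [X → . X /]
  [X → . F S] has the dot before F: add [F → .], [F → . b b ;]

GOTO = { [F → . b b ;], [F → .], [S → . S S b], [S → . X b c], [X → . F S], [X → . X /], [X → .], [X → F . S] }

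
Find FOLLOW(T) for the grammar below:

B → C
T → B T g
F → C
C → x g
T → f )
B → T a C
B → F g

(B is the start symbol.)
To compute FOLLOW(T), find every occurrence of T on a right-hand side N → α T β: add FIRST(β) \ {ε}, and if β is empty or nullable also add FOLLOW(N). Iterate to a fixed point.

In T → B T g: T is followed by g, add FIRST(g) \ {ε} = { 'g' }
In B → T a C: T is followed by a C, add FIRST(a C) \ {ε} = { 'a' }

Taking the union: FOLLOW(T) = { 'a', 'g' }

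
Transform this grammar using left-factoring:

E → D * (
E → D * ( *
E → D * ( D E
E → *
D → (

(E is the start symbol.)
E → D * ( E'
E' → ε
E' → *
E' → D E
E → *
D → (

Left-factoring transforms A → αβ₁ | αβ₂ into A → αA' and A' → β₁ | β₂
(α is the longest common prefix among the alternatives). Repeat until
no nonterminal has two alternatives with a common prefix.

Round 1: E has alternatives sharing prefix 'D * ('. Introduce E': E → D * ( E'
  Add: E' → ε
  Add: E' → *
  Add: E' → D E

No remaining common prefixes — done.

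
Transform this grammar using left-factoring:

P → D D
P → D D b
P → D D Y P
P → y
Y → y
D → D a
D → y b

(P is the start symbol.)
P → D D P'
P' → ε
P' → b
P' → Y P
P → y
Y → y
D → D a
D → y b

Left-factoring transforms A → αβ₁ | αβ₂ into A → αA' and A' → β₁ | β₂
(α is the longest common prefix among the alternatives). Repeat until
no nonterminal has two alternatives with a common prefix.

Round 1: P has alternatives sharing prefix 'D D'. Introduce P': P → D D P'
  Add: P' → ε
  Add: P' → b
  Add: P' → Y P

No remaining common prefixes — done.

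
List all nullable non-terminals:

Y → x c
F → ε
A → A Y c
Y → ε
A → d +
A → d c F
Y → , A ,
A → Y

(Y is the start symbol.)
A non-terminal is nullable if it can derive ε (the empty string): either it has an ε-production, or it has a production whose right-hand side consists entirely of nullable non-terminals.

ε-productions: F → ε, Y → ε
So F, Y are immediately nullable.
A → Y: every symbol on the right is nullable, so A is nullable too.
Every non-terminal is now nullable.
Nullable = { 'A', 'F', 'Y' }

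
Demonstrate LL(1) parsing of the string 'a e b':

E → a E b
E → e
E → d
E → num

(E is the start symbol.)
Stack is shown with the top on the left.

Stack    Input    Action
------------------------
E $      a e b $  output E → a E b
a E b $  a e b $  match 'a'
E b $    e b $    output E → e
e b $    e b $    match 'e'
b $      b $      match 'b'
$        $        accept

The string is accepted.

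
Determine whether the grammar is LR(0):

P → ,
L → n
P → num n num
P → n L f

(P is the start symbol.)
A grammar is LR(0) if no state in the canonical LR(0) collection has:
  - both a shift item (dot before a terminal) and a complete item (shift-reduce conflict), or
  - two or more complete items (reduce-reduce conflict; the accept item [P' → P .] counts as a complete item here).

Augment with P' → P and build the canonical LR(0) collection (I0 = CLOSURE({[P' → . P]}), then GOTO on every symbol after a dot until no new states appear). It has 10 states:
  I0: { [P → . ,], [P → . n L f], [P → . num n num], [P' → . P] }  — shift
  I1: { [P → , .] }  — reduce
  I2: { [P' → P .] }  — accept
  I3: { [L → . n], [P → n . L f] }  — shift
  I4: { [P → num . n num] }  — shift
  I5: { [P → num n . num] }  — shift
  I6: { [P → num n num .] }  — reduce
  I7: { [P → n L . f] }  — shift
  I8: { [L → n .] }  — reduce
  I9: { [P → n L f .] }  — reduce

Every state is either a pure shift/goto state or contains exactly one complete item and nothing to shift — no conflicts. The grammar is LR(0).

Answer: Yes, the grammar is LR(0)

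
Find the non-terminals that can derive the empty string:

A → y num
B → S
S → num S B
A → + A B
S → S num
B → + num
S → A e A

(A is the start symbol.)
None

A non-terminal is nullable if it can derive ε (the empty string): either it has an ε-production, or it has a production whose right-hand side consists entirely of nullable non-terminals.

There are no ε-productions, so no non-terminal can derive ε.
No non-terminals are nullable.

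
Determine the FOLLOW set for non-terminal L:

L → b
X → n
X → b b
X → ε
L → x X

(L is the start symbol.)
{ $ }

To compute FOLLOW(L), find every occurrence of L on a right-hand side N → α L β: add FIRST(β) \ {ε}, and if β is empty or nullable also add FOLLOW(N). Iterate to a fixed point.

L is the start symbol, so $ ∈ FOLLOW(L).
L does not occur on any right-hand side.

Taking the union: FOLLOW(L) = { $ }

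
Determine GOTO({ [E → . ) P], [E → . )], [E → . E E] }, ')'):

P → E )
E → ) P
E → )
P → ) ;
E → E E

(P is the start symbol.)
GOTO(I, ')') = CLOSURE({ [A → αX.β] : [A → α.Xβ] ∈ I, X = ')' })

Items with dot before ')', with the dot advanced:
  [E → . )] → [E → ) .]
  [E → . ) P] → [E → ) . P]
Closure of the advanced items:
  [E → ) . P] has the dot before P: add [P → . E )], [P → . ) ;]
  [P → . E )] has the dot before E: add [E → . ) P], [E → . )], [E → . E E]

GOTO = { [E → ) . P], [E → ) .], [E → . ) P], [E → . )], [E → . E E], [P → . ) ;], [P → . E )] }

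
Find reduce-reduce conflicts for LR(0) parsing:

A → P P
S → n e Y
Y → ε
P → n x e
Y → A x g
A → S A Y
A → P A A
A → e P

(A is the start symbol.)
A reduce-reduce conflict occurs when an LR(0) state has two complete items [A → α .] and [B → β .] — both call for a reduction, and with no lookahead the parser cannot choose between them.

Augment with A' → A and build the canonical LR(0) collection (I0 = CLOSURE({[A' → . A]}), then GOTO on every symbol after a dot until no new states appear). It has 20 states:
  I0: { [A → . P A A], [A → . P P], [A → . S A Y], [A → . e P], [A' → . A], [P → . n x e], [S → . n e Y] }  — shift
  I1: { [A' → A .] }  — accept
  I2: { [A → . P A A], [A → . P P], [A → . S A Y], [A → . e P], [A → P . A A], [A → P . P], [P → . n x e], [S → . n e Y] }  — shift
  I3: { [A → . P A A], [A → . P P], [A → . S A Y], [A → . e P], [A → S . A Y], [P → . n x e], [S → . n e Y] }  — shift
  I4: { [A → e . P], [P → . n x e] }  — shift
  I5: { [P → n . x e], [S → n . e Y] }  — shift
  I6: { [A → . P A A], [A → . P P], [A → . S A Y], [A → . e P], [P → . n x e], [S → . n e Y], [S → n e . Y], [Y → . A x g], [Y → .] }  — shift, reduce
  I7: { [P → n x . e] }  — shift
  I8: { [P → n x e .] }  — reduce
  I9: { [Y → A . x g] }  — shift
  I10: { [S → n e Y .] }  — reduce
  I11: { [Y → A x . g] }  — shift
  I12: { [Y → A x g .] }  — reduce
  I13: { [A → e P .] }  — reduce
  I14: { [P → n . x e] }  — shift
  I15: { [A → . P A A], [A → . P P], [A → . S A Y], [A → . e P], [A → S A . Y], [P → . n x e], [S → . n e Y], [Y → . A x g], [Y → .] }  — shift, reduce
  I16: { [A → S A Y .] }  — reduce
  I17: { [A → . P A A], [A → . P P], [A → . S A Y], [A → . e P], [A → P A . A], [P → . n x e], [S → . n e Y] }  — shift
  I18: { [A → . P A A], [A → . P P], [A → . S A Y], [A → . e P], [A → P . A A], [A → P . P], [A → P P .], [P → . n x e], [S → . n e Y] }  — shift, reduce
  I19: { [A → P A A .] }  — reduce

No state contains more than one complete item.

Answer: No reduce-reduce conflicts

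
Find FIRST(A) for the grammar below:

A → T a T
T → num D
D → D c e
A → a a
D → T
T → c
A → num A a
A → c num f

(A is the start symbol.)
{ 'a', 'c', 'num' }

FIRST sets of the other non-terminals involved (by the same procedure, iterated to a fixed point):
  FIRST(T) = { 'c', 'num' }

From A → T a T:
  - T is a non-terminal: add FIRST(T) \ {ε} = { 'c', 'num' }
    T is not nullable, so stop
From A → a a:
  - a is a terminal: add 'a' and stop
From A → num A a:
  - num is a terminal: add 'num' and stop
From A → c num f:
  - c is a terminal: add 'c' and stop

Collecting: FIRST(A) = { 'a', 'c', 'num' }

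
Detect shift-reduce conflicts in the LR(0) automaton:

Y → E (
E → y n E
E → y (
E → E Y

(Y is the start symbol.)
Yes — I6: [E → y n E .] vs [E → . y (]

Augment with Y' → Y and build the canonical LR(0) collection (I0 = CLOSURE({[Y' → . Y]}), then GOTO on every symbol after a dot until no new states appear). It has 9 states:
  I0: { [E → . E Y], [E → . y (], [E → . y n E], [Y → . E (], [Y' → . Y] }  — shift
  I1: { [E → . E Y], [E → . y (], [E → . y n E], [E → E . Y], [Y → . E (], [Y → E . (] }  — shift
  I2: { [Y' → Y .] }  — accept
  I3: { [E → y . (], [E → y . n E] }  — shift
  I4: { [E → y ( .] }  — reduce
  I5: { [E → . E Y], [E → . y (], [E → . y n E], [E → y n . E] }  — shift
  I6: { [E → . E Y], [E → . y (], [E → . y n E], [E → E . Y], [E → y n E .], [Y → . E (] }  — shift, reduce
  I7: { [E → E Y .] }  — reduce
  I8: { [Y → E ( .] }  — reduce

I6 contains reduce item [E → y n E .] and shift items [E → . y (], [E → . y n E] — shift-reduce conflict.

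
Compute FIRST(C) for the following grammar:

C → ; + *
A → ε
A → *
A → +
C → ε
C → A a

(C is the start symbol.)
To compute FIRST(C), examine every production with C on the left-hand side, reading each right-hand side left to right until a non-nullable symbol is reached.

FIRST sets of the other non-terminals involved (by the same procedure, iterated to a fixed point):
  FIRST(A) = { '*', '+', ε }

From C → ; + *:
  - ';' is a terminal: add ';' and stop
From C → ε:
  - ε-production, so ε ∈ FIRST(C)
From C → A a:
  - A is a non-terminal: add FIRST(A) \ {ε} = { '*', '+' }
    A is nullable, so continue to the next symbol
  - a is a terminal: add 'a' and stop

Collecting: FIRST(C) = { '*', '+', ';', 'a', ε }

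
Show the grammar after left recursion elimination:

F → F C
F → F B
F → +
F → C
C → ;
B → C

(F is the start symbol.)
F → + F'
F → C F'
F' → C F'
F' → B F'
F' → ε
C → ;
B → C

F is directly left-recursive. The standard transformation for
  A → A α₁ | ... | A α_m | β₁ | ... | β_n
is
  A  → β₁ A' | ... | β_n A'
  A' → α₁ A' | ... | α_m A' | ε

F → + becomes F → + F'
F → C becomes F → C F'
F → F C becomes F' → C F'
F → F B becomes F' → B F'
Add F' → ε

Productions for other non-terminals are unchanged:
  C → ;
  B → C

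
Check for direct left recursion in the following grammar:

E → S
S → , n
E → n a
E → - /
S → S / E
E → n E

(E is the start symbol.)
Direct left recursion occurs when N → N α for some non-terminal N (the right-hand side begins with the left-hand side itself).

E → S: starts with S
S → , n: starts with ','
E → n a: starts with n
E → - /: starts with '-'
S → S / E: LEFT RECURSIVE (starts with S)
E → n E: starts with n

The grammar has direct left recursion on: S.

Answer: Yes, S is left-recursive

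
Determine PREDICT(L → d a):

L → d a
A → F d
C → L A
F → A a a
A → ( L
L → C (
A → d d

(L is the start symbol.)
{ 'd' }

PREDICT(L → d a) = (FIRST(RHS) \ {ε}) ∪ (FOLLOW(L) if ε ∈ FIRST(RHS), i.e. RHS ⇒* ε)
FIRST(d a) = { 'd' }
ε ∉ FIRST(d a), so FOLLOW(L) is not added.
PREDICT(L → d a) = { 'd' }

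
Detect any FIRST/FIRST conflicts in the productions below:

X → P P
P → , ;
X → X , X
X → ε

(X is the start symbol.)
Yes. X → P P / X → X ',' X on { ',' }

A FIRST/FIRST conflict occurs when two productions N → α and N → β for the same non-terminal have FIRST(α) ∩ FIRST(β) ≠ ∅ (with ε ∈ FIRST of a nullable right-hand side, so two nullable alternatives also conflict).

FIRST sets of the non-terminals at (or reachable through a nullable prefix from) the front of some alternative:
  FIRST(P) = { ',' }
  FIRST(X) = { ',', ε }

Productions for X:
  X → P P: FIRST = { ',' }
  X → X , X: FIRST = { ',' }
  X → ε: FIRST = { ε }
P has only one production, so no FIRST/FIRST conflict is possible there.

Conflict for X: X → P P and X → X , X
  Overlap: { ',' }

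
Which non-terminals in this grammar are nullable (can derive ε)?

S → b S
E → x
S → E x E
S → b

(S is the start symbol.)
A non-terminal is nullable if it can derive ε (the empty string): either it has an ε-production, or it has a production whose right-hand side consists entirely of nullable non-terminals.

There are no ε-productions, so no non-terminal can derive ε.
No non-terminals are nullable.

Answer: None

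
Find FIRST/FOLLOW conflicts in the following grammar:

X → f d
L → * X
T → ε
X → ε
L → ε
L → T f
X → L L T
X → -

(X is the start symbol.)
Yes. X → f d with FOLLOW(X) on { 'f' }; X → L L T with FOLLOW(X) on { '*', 'f' }; L → '*' X with FOLLOW(L) on { '*' }; L → T f with FOLLOW(L) on { 'f' }

A FIRST/FOLLOW conflict occurs when a non-terminal N has a nullable alternative N → β (β ⇒* ε) and another alternative N → α with FIRST(α) ∩ FOLLOW(N) ≠ ∅: on such a lookahead the parser cannot decide between expanding α and letting N vanish via β.

Nullable non-terminals: L, T, X.
FIRST sets used below: FIRST(T) = { ε }, FIRST(L) = { '*', 'f', ε }

L: nullable alternative(s) L → ε; FOLLOW(L) = { $, '*', 'f' }
  L → * X: FIRST \ {ε} = { '*' } — overlaps FOLLOW(L) on { '*' }: CONFLICT
  L → ε: FIRST \ {ε} = { } — this is the only nullable alternative, skip
  L → T f: FIRST \ {ε} = { 'f' } — overlaps FOLLOW(L) on { 'f' }: CONFLICT
T has a nullable alternative but only one production, so nothing to check.

X: nullable alternative(s) X → ε, X → L L T; FOLLOW(X) = { $, '*', 'f' }
  X → f d: FIRST \ {ε} = { 'f' } — overlaps FOLLOW(X) on { 'f' }: CONFLICT
  X → ε: FIRST \ {ε} = { } — disjoint from FOLLOW(X)
  X → L L T: FIRST \ {ε} = { '*', 'f' } — overlaps FOLLOW(X) on { '*', 'f' }: CONFLICT
  X → -: FIRST \ {ε} = { '-' } — disjoint from FOLLOW(X)

So the grammar has 4 FIRST/FOLLOW conflicts (marked CONFLICT above).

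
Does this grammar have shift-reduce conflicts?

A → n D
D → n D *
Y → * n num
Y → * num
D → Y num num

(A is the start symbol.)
No shift-reduce conflicts

Augment with A' → A and build the canonical LR(0) collection (I0 = CLOSURE({[A' → . A]}), then GOTO on every symbol after a dot until no new states appear). It has 14 states:
  I0: { [A → . n D], [A' → . A] }  — shift
  I1: { [A' → A .] }  — accept
  I2: { [A → n . D], [D → . Y num num], [D → . n D *], [Y → . * n num], [Y → . * num] }  — shift
  I3: { [Y → * . n num], [Y → * . num] }  — shift
  I4: { [A → n D .] }  — reduce
  I5: { [D → Y . num num] }  — shift
  I6: { [D → . Y num num], [D → . n D *], [D → n . D *], [Y → . * n num], [Y → . * num] }  — shift
  I7: { [D → n D . *] }  — shift
  I8: { [D → n D * .] }  — reduce
  I9: { [D → Y num . num] }  — shift
  I10: { [D → Y num num .] }  — reduce
  I11: { [Y → * n . num] }  — shift
  I12: { [Y → * num .] }  — reduce
  I13: { [Y → * n num .] }  — reduce

No state contains both a complete item and a shift item.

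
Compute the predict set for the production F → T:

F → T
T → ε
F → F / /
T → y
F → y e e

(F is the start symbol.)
{ $, '/', 'y' }

PREDICT(F → T) = (FIRST(RHS) \ {ε}) ∪ (FOLLOW(F) if ε ∈ FIRST(RHS), i.e. RHS ⇒* ε)
FIRST(T) = { 'y', ε }
FIRST(T) = { 'y', ε }
ε ∈ FIRST(T) (the right-hand side is nullable), so add FOLLOW(F) = { $, '/' }
PREDICT(F → T) = { $, '/', 'y' }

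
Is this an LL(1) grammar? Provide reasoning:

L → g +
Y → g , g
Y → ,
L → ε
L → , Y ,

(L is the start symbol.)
Yes, the grammar is LL(1).

A grammar is LL(1) if for each non-terminal N with multiple productions, the predict sets of those productions are pairwise disjoint, where PREDICT(N → α) = (FIRST(α) \ {ε}) ∪ (FOLLOW(N) if α ⇒* ε).

Relevant sets:
  FOLLOW(L) = { $ }

For L:
  PREDICT(L → g '+') = { 'g' }
  PREDICT(L → ε) = { $ }
  PREDICT(L → ',' Y ',') = { ',' }
For Y:
  PREDICT(Y → g ',' g) = { 'g' }
  PREDICT(Y → ',') = { ',' }

All predict sets are disjoint. The grammar IS LL(1).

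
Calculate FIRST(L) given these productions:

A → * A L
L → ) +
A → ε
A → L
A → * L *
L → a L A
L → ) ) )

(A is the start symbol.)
{ ')', 'a' }

To compute FIRST(L), examine every production with L on the left-hand side, reading each right-hand side left to right until a non-nullable symbol is reached.

From L → ) +:
  - ')' is a terminal: add ')' and stop
From L → a L A:
  - a is a terminal: add 'a' and stop
From L → ) ) ):
  - ')' is a terminal: add ')' and stop

Collecting: FIRST(L) = { ')', 'a' }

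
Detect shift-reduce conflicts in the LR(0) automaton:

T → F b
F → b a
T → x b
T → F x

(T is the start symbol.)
No shift-reduce conflicts

A shift-reduce conflict occurs when an LR(0) state has both:
  - a complete (reduce) item [A → α .] (dot at the end), and
  - a shift item [B → β . c γ] (dot before a terminal).

Augment with T' → T and build the canonical LR(0) collection (I0 = CLOSURE({[T' → . T]}), then GOTO on every symbol after a dot until no new states appear). It has 9 states:
  I0: { [F → . b a], [T → . F b], [T → . F x], [T → . x b], [T' → . T] }  — shift
  I1: { [T → F . b], [T → F . x] }  — shift
  I2: { [T' → T .] }  — accept
  I3: { [F → b . a] }  — shift
  I4: { [T → x . b] }  — shift
  I5: { [T → x b .] }  — reduce
  I6: { [F → b a .] }  — reduce
  I7: { [T → F b .] }  — reduce
  I8: { [T → F x .] }  — reduce

No state contains both a complete item and a shift item.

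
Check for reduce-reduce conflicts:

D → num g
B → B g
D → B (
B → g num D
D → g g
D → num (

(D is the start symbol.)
A reduce-reduce conflict occurs when an LR(0) state has two complete items [A → α .] and [B → β .] — both call for a reduction, and with no lookahead the parser cannot choose between them.

Augment with D' → D and build the canonical LR(0) collection (I0 = CLOSURE({[D' → . D]}), then GOTO on every symbol after a dot until no new states appear). It has 12 states:
  I0: { [B → . B g], [B → . g num D], [D → . B (], [D → . g g], [D → . num (], [D → . num g], [D' → . D] }  — shift
  I1: { [B → B . g], [D → B . (] }  — shift
  I2: { [D' → D .] }  — accept
  I3: { [B → g . num D], [D → g . g] }  — shift
  I4: { [D → num . (], [D → num . g] }  — shift
  I5: { [D → num ( .] }  — reduce
  I6: { [D → num g .] }  — reduce
  I7: { [D → g g .] }  — reduce
  I8: { [B → . B g], [B → . g num D], [B → g num . D], [D → . B (], [D → . g g], [D → . num (], [D → . num g] }  — shift
  I9: { [B → g num D .] }  — reduce
  I10: { [D → B ( .] }  — reduce
  I11: { [B → B g .] }  — reduce

No state contains more than one complete item.

Answer: No reduce-reduce conflicts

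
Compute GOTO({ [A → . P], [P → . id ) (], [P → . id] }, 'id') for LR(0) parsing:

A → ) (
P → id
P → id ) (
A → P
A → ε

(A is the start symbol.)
{ [P → id . ) (], [P → id .] }

GOTO(I, 'id') = CLOSURE({ [A → αX.β] : [A → α.Xβ] ∈ I, X = 'id' })

Items with dot before 'id', with the dot advanced:
  [P → . id] → [P → id .]
  [P → . id ) (] → [P → id . ) (]
Closure adds nothing (no advanced item has the dot before a non-terminal).

GOTO = { [P → id . ) (], [P → id .] }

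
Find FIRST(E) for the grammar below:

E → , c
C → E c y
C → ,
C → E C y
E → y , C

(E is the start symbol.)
{ ',', 'y' }

From E → , c:
  - ',' is a terminal: add ',' and stop
From E → y , C:
  - y is a terminal: add 'y' and stop

Collecting: FIRST(E) = { ',', 'y' }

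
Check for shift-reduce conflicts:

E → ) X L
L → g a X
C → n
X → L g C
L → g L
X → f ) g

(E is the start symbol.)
No shift-reduce conflicts

A shift-reduce conflict occurs when an LR(0) state has both:
  - a complete (reduce) item [A → α .] (dot at the end), and
  - a shift item [B → β . c γ] (dot before a terminal).

Augment with E' → E and build the canonical LR(0) collection (I0 = CLOSURE({[E' → . E]}), then GOTO on every symbol after a dot until no new states appear). It has 16 states:
  I0: { [E → . ) X L], [E' → . E] }  — shift
  I1: { [E → ) . X L], [L → . g L], [L → . g a X], [X → . L g C], [X → . f ) g] }  — shift
  I2: { [E' → E .] }  — accept
  I3: { [X → L . g C] }  — shift
  I4: { [E → ) X . L], [L → . g L], [L → . g a X] }  — shift
  I5: { [X → f . ) g] }  — shift
  I6: { [L → . g L], [L → . g a X], [L → g . L], [L → g . a X] }  — shift
  I7: { [L → g L .] }  — reduce
  I8: { [L → . g L], [L → . g a X], [L → g a . X], [X → . L g C], [X → . f ) g] }  — shift
  I9: { [L → g a X .] }  — reduce
  I10: { [X → f ) . g] }  — shift
  I11: { [X → f ) g .] }  — reduce
  I12: { [E → ) X L .] }  — reduce
  I13: { [C → . n], [X → L g . C] }  — shift
  I14: { [X → L g C .] }  — reduce
  I15: { [C → n .] }  — reduce

No state contains both a complete item and a shift item.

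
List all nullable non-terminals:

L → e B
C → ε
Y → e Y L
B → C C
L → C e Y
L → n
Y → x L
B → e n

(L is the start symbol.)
ε-productions: C → ε
So C is immediately nullable.
B → C C: every symbol on the right is nullable, so B is nullable too.
No further non-terminal can be added: every production for the remaining non-terminals contains a terminal or a non-nullable non-terminal.
Nullable = { 'B', 'C' }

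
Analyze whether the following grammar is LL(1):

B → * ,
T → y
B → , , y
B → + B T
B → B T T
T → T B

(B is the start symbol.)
A grammar is LL(1) if for each non-terminal N with multiple productions, the predict sets of those productions are pairwise disjoint, where PREDICT(N → α) = (FIRST(α) \ {ε}) ∪ (FOLLOW(N) if α ⇒* ε).

Relevant sets:
  FIRST(B) = { '*', '+', ',' }
  FIRST(T) = { 'y' }

For B:
  PREDICT(B → '*' ',') = { '*' }
  PREDICT(B → ',' ',' y) = { ',' }
  PREDICT(B → '+' B T) = { '+' }
  PREDICT(B → B T T) = { '*', '+', ',' }
For T:
  PREDICT(T → y) = { 'y' }
  PREDICT(T → T B) = { 'y' }

Conflict found: Predict set conflict for B: { '*' }
The grammar is NOT LL(1).

Answer: No. Predict set conflict for B: { '*' }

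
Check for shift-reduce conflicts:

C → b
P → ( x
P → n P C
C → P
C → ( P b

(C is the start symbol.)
No shift-reduce conflicts

Augment with C' → C and build the canonical LR(0) collection (I0 = CLOSURE({[C' → . C]}), then GOTO on every symbol after a dot until no new states appear). It has 12 states:
  I0: { [C → . ( P b], [C → . P], [C → . b], [C' → . C], [P → . ( x], [P → . n P C] }  — shift
  I1: { [C → ( . P b], [P → ( . x], [P → . ( x], [P → . n P C] }  — shift
  I2: { [C' → C .] }  — accept
  I3: { [C → P .] }  — reduce
  I4: { [C → b .] }  — reduce
  I5: { [P → . ( x], [P → . n P C], [P → n . P C] }  — shift
  I6: { [P → ( . x] }  — shift
  I7: { [C → . ( P b], [C → . P], [C → . b], [P → . ( x], [P → . n P C], [P → n P . C] }  — shift
  I8: { [P → n P C .] }  — reduce
  I9: { [P → ( x .] }  — reduce
  I10: { [C → ( P . b] }  — shift
  I11: { [C → ( P b .] }  — reduce

No state contains both a complete item and a shift item.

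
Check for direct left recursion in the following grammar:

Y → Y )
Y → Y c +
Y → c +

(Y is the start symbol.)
Direct left recursion occurs when N → N α for some non-terminal N (the right-hand side begins with the left-hand side itself).

Y → Y ): LEFT RECURSIVE (starts with Y)
Y → Y c +: LEFT RECURSIVE (starts with Y)
Y → c +: starts with c

The grammar has direct left recursion on: Y.

Answer: Yes, Y is left-recursive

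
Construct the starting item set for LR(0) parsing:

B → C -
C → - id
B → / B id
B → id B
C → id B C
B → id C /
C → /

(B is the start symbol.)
{ [B → . / B id], [B → . C -], [B → . id B], [B → . id C /], [B' → . B], [C → . - id], [C → . /], [C → . id B C] }

First, augment the grammar with B' → B
I₀ = CLOSURE({ [B' → . B] }):
  [B' → . B] has the dot before B: add [B → . C -], [B → . / B id], [B → . id B], [B → . id C /]
  [B → . C -] has the dot before C: add [C → . - id], [C → . id B C], [C → . /]
No further items can be added.

I₀ = { [B → . / B id], [B → . C -], [B → . id B], [B → . id C /], [B' → . B], [C → . - id], [C → . /], [C → . id B C] }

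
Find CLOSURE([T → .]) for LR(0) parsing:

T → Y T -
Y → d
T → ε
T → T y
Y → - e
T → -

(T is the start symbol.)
{ [T → .] }

Start with: [T → .]
The dot is at the end, so nothing is added.

CLOSURE = { [T → .] }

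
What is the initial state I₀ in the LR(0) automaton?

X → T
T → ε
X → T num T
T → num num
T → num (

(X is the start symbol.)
{ [T → . num (], [T → . num num], [T → .], [X → . T num T], [X → . T], [X' → . X] }

First, augment the grammar with X' → X
I₀ = CLOSURE({ [X' → . X] }):
  [X' → . X] has the dot before X: add [X → . T], [X → . T num T]
  [X → . T] has the dot before T: add [T → .], [T → . num num], [T → . num (]
No further items can be added.

I₀ = { [T → . num (], [T → . num num], [T → .], [X → . T num T], [X → . T], [X' → . X] }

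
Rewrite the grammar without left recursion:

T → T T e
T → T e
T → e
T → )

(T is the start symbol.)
T is directly left-recursive. The standard transformation for
  A → A α₁ | ... | A α_m | β₁ | ... | β_n
is
  A  → β₁ A' | ... | β_n A'
  A' → α₁ A' | ... | α_m A' | ε

T → e becomes T → e T'
T → ) becomes T → ) T'
T → T T e becomes T' → T e T'
T → T e becomes T' → e T'
Add T' → ε

Resulting grammar:
T → e T'
T → ) T'
T' → T e T'
T' → e T'
T' → ε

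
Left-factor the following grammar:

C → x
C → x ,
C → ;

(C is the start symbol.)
Left-factoring transforms A → αβ₁ | αβ₂ into A → αA' and A' → β₁ | β₂
(α is the longest common prefix among the alternatives). Repeat until
no nonterminal has two alternatives with a common prefix.

Round 1: C has alternatives sharing prefix 'x'. Introduce C': C → x C'
  Add: C' → ε
  Add: C' → ,

No remaining common prefixes — done.

Resulting grammar:
C → x C'
C' → ε
C' → ,
C → ;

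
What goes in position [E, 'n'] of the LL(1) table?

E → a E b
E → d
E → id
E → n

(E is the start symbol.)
E → n

To find M[E, 'n'], we find productions for E where 'n' is in the predict set (PREDICT(N → α) = (FIRST(α) \ {ε}) ∪ (FOLLOW(N) if α ⇒* ε)).

E → a E b: PREDICT = { 'a' }
E → d: PREDICT = { 'd' }
E → id: PREDICT = { 'id' }
E → n: PREDICT = { 'n' }
  'n' is in predict set, so this production goes in M[E, 'n']

M[E, 'n'] = E → n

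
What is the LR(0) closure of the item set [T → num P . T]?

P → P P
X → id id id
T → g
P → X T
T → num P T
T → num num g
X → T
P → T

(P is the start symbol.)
To compute CLOSURE, for each item [A → α.Bβ] where B is a non-terminal, add [B → .γ] for all productions B → γ; repeat for the newly added items until nothing changes.

Start with: [T → num P . T]
  [T → num P . T] has the dot before T: add [T → . g], [T → . num P T], [T → . num num g]
No further items can be added.

CLOSURE = { [T → . g], [T → . num P T], [T → . num num g], [T → num P . T] }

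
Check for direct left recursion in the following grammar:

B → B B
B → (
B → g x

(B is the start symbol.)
Direct left recursion occurs when N → N α for some non-terminal N (the right-hand side begins with the left-hand side itself).

B → B B: LEFT RECURSIVE (starts with B)
B → (: starts with '('
B → g x: starts with g

The grammar has direct left recursion on: B.

Answer: Yes, B is left-recursive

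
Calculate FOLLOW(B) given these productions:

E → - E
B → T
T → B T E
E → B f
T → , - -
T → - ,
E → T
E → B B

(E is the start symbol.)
To compute FOLLOW(B), find every occurrence of B on a right-hand side N → α B β: add FIRST(β) \ {ε}, and if β is empty or nullable also add FOLLOW(N). Iterate to a fixed point.

In T → B T E: B is followed by T E, add FIRST(T E) \ {ε} = { ',', '-' }
In E → B f: B is followed by f, add FIRST(f) \ {ε} = { 'f' }
In E → B B: B is followed by B, add FIRST(B) \ {ε} = { ',', '-' }
In E → B B: B is at the end, add FOLLOW(E)

The FOLLOW sets referred to above (computed the same way, to a fixed point):
  FOLLOW(E) = { $, ',', '-', 'f' }

Taking the union: FOLLOW(B) = { $, ',', '-', 'f' }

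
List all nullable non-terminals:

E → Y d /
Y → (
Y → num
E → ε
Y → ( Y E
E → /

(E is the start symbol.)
ε-productions: E → ε
So E is immediately nullable.
No further non-terminal can be added: every production for the remaining non-terminals contains a terminal or a non-nullable non-terminal.
Nullable = { 'E' }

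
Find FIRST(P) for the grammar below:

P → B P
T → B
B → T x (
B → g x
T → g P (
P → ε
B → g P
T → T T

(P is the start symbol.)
{ 'g', ε }

FIRST sets of the other non-terminals involved (by the same procedure, iterated to a fixed point):
  FIRST(B) = { 'g' }

From P → B P:
  - B is a non-terminal: add FIRST(B) \ {ε} = { 'g' }
    B is not nullable, so stop
From P → ε:
  - ε-production, so ε ∈ FIRST(P)

Collecting: FIRST(P) = { 'g', ε }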